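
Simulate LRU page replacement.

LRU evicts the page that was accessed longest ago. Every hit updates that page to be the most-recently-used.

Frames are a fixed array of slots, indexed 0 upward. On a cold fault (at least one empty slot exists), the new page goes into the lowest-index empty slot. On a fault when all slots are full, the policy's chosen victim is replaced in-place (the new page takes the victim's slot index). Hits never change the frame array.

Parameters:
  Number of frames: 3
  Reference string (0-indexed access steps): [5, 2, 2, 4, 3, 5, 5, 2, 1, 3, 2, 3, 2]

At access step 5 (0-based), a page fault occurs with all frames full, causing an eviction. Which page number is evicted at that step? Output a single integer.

Answer: 2

Derivation:
Step 0: ref 5 -> FAULT, frames=[5,-,-]
Step 1: ref 2 -> FAULT, frames=[5,2,-]
Step 2: ref 2 -> HIT, frames=[5,2,-]
Step 3: ref 4 -> FAULT, frames=[5,2,4]
Step 4: ref 3 -> FAULT, evict 5, frames=[3,2,4]
Step 5: ref 5 -> FAULT, evict 2, frames=[3,5,4]
At step 5: evicted page 2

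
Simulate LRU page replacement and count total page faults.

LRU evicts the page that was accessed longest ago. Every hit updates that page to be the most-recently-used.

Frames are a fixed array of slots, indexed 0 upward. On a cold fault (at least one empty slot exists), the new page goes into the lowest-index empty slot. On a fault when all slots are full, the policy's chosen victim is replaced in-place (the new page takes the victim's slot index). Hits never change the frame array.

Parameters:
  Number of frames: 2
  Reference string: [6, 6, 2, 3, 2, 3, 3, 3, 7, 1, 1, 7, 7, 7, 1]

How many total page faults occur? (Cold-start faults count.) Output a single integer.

Answer: 5

Derivation:
Step 0: ref 6 → FAULT, frames=[6,-]
Step 1: ref 6 → HIT, frames=[6,-]
Step 2: ref 2 → FAULT, frames=[6,2]
Step 3: ref 3 → FAULT (evict 6), frames=[3,2]
Step 4: ref 2 → HIT, frames=[3,2]
Step 5: ref 3 → HIT, frames=[3,2]
Step 6: ref 3 → HIT, frames=[3,2]
Step 7: ref 3 → HIT, frames=[3,2]
Step 8: ref 7 → FAULT (evict 2), frames=[3,7]
Step 9: ref 1 → FAULT (evict 3), frames=[1,7]
Step 10: ref 1 → HIT, frames=[1,7]
Step 11: ref 7 → HIT, frames=[1,7]
Step 12: ref 7 → HIT, frames=[1,7]
Step 13: ref 7 → HIT, frames=[1,7]
Step 14: ref 1 → HIT, frames=[1,7]
Total faults: 5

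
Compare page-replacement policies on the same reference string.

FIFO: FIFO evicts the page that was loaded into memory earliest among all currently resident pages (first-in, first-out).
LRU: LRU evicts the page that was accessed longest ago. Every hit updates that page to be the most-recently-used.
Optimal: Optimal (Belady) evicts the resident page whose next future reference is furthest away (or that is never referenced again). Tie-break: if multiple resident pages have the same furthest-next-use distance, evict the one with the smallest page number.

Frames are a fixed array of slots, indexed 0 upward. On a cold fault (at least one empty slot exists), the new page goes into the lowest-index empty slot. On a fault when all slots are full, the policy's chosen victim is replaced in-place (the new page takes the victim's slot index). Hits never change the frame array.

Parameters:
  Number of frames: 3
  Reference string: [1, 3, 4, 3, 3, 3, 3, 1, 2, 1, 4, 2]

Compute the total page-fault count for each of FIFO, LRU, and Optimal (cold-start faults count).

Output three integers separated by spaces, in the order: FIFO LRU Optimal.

Answer: 5 5 4

Derivation:
--- FIFO ---
  step 0: ref 1 -> FAULT, frames=[1,-,-] (faults so far: 1)
  step 1: ref 3 -> FAULT, frames=[1,3,-] (faults so far: 2)
  step 2: ref 4 -> FAULT, frames=[1,3,4] (faults so far: 3)
  step 3: ref 3 -> HIT, frames=[1,3,4] (faults so far: 3)
  step 4: ref 3 -> HIT, frames=[1,3,4] (faults so far: 3)
  step 5: ref 3 -> HIT, frames=[1,3,4] (faults so far: 3)
  step 6: ref 3 -> HIT, frames=[1,3,4] (faults so far: 3)
  step 7: ref 1 -> HIT, frames=[1,3,4] (faults so far: 3)
  step 8: ref 2 -> FAULT, evict 1, frames=[2,3,4] (faults so far: 4)
  step 9: ref 1 -> FAULT, evict 3, frames=[2,1,4] (faults so far: 5)
  step 10: ref 4 -> HIT, frames=[2,1,4] (faults so far: 5)
  step 11: ref 2 -> HIT, frames=[2,1,4] (faults so far: 5)
  FIFO total faults: 5
--- LRU ---
  step 0: ref 1 -> FAULT, frames=[1,-,-] (faults so far: 1)
  step 1: ref 3 -> FAULT, frames=[1,3,-] (faults so far: 2)
  step 2: ref 4 -> FAULT, frames=[1,3,4] (faults so far: 3)
  step 3: ref 3 -> HIT, frames=[1,3,4] (faults so far: 3)
  step 4: ref 3 -> HIT, frames=[1,3,4] (faults so far: 3)
  step 5: ref 3 -> HIT, frames=[1,3,4] (faults so far: 3)
  step 6: ref 3 -> HIT, frames=[1,3,4] (faults so far: 3)
  step 7: ref 1 -> HIT, frames=[1,3,4] (faults so far: 3)
  step 8: ref 2 -> FAULT, evict 4, frames=[1,3,2] (faults so far: 4)
  step 9: ref 1 -> HIT, frames=[1,3,2] (faults so far: 4)
  step 10: ref 4 -> FAULT, evict 3, frames=[1,4,2] (faults so far: 5)
  step 11: ref 2 -> HIT, frames=[1,4,2] (faults so far: 5)
  LRU total faults: 5
--- Optimal ---
  step 0: ref 1 -> FAULT, frames=[1,-,-] (faults so far: 1)
  step 1: ref 3 -> FAULT, frames=[1,3,-] (faults so far: 2)
  step 2: ref 4 -> FAULT, frames=[1,3,4] (faults so far: 3)
  step 3: ref 3 -> HIT, frames=[1,3,4] (faults so far: 3)
  step 4: ref 3 -> HIT, frames=[1,3,4] (faults so far: 3)
  step 5: ref 3 -> HIT, frames=[1,3,4] (faults so far: 3)
  step 6: ref 3 -> HIT, frames=[1,3,4] (faults so far: 3)
  step 7: ref 1 -> HIT, frames=[1,3,4] (faults so far: 3)
  step 8: ref 2 -> FAULT, evict 3, frames=[1,2,4] (faults so far: 4)
  step 9: ref 1 -> HIT, frames=[1,2,4] (faults so far: 4)
  step 10: ref 4 -> HIT, frames=[1,2,4] (faults so far: 4)
  step 11: ref 2 -> HIT, frames=[1,2,4] (faults so far: 4)
  Optimal total faults: 4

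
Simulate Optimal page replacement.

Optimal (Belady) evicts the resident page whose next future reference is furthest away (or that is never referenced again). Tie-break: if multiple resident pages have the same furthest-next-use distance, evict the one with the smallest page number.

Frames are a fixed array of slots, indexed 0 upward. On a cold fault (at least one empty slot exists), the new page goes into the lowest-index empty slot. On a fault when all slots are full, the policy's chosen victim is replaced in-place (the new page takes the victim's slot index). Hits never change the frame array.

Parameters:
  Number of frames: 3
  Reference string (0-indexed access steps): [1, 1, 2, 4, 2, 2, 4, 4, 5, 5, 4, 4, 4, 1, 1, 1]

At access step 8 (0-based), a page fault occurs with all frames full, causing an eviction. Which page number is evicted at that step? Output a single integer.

Step 0: ref 1 -> FAULT, frames=[1,-,-]
Step 1: ref 1 -> HIT, frames=[1,-,-]
Step 2: ref 2 -> FAULT, frames=[1,2,-]
Step 3: ref 4 -> FAULT, frames=[1,2,4]
Step 4: ref 2 -> HIT, frames=[1,2,4]
Step 5: ref 2 -> HIT, frames=[1,2,4]
Step 6: ref 4 -> HIT, frames=[1,2,4]
Step 7: ref 4 -> HIT, frames=[1,2,4]
Step 8: ref 5 -> FAULT, evict 2, frames=[1,5,4]
At step 8: evicted page 2

Answer: 2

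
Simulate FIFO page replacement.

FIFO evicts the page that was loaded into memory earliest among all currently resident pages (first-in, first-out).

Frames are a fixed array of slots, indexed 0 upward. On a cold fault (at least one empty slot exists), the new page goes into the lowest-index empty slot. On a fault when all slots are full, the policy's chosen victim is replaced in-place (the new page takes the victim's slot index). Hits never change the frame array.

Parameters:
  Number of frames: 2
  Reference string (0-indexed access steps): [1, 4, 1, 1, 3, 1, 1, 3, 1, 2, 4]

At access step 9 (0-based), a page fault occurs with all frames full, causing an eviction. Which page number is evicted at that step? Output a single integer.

Answer: 3

Derivation:
Step 0: ref 1 -> FAULT, frames=[1,-]
Step 1: ref 4 -> FAULT, frames=[1,4]
Step 2: ref 1 -> HIT, frames=[1,4]
Step 3: ref 1 -> HIT, frames=[1,4]
Step 4: ref 3 -> FAULT, evict 1, frames=[3,4]
Step 5: ref 1 -> FAULT, evict 4, frames=[3,1]
Step 6: ref 1 -> HIT, frames=[3,1]
Step 7: ref 3 -> HIT, frames=[3,1]
Step 8: ref 1 -> HIT, frames=[3,1]
Step 9: ref 2 -> FAULT, evict 3, frames=[2,1]
At step 9: evicted page 3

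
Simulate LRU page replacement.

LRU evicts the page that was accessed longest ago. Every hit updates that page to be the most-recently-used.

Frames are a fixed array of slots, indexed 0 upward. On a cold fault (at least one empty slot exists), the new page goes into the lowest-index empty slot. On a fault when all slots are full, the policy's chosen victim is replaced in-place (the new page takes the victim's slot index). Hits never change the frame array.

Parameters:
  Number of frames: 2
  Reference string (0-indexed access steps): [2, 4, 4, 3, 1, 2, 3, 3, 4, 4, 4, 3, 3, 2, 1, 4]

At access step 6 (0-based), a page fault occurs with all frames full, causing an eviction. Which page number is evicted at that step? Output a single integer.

Answer: 1

Derivation:
Step 0: ref 2 -> FAULT, frames=[2,-]
Step 1: ref 4 -> FAULT, frames=[2,4]
Step 2: ref 4 -> HIT, frames=[2,4]
Step 3: ref 3 -> FAULT, evict 2, frames=[3,4]
Step 4: ref 1 -> FAULT, evict 4, frames=[3,1]
Step 5: ref 2 -> FAULT, evict 3, frames=[2,1]
Step 6: ref 3 -> FAULT, evict 1, frames=[2,3]
At step 6: evicted page 1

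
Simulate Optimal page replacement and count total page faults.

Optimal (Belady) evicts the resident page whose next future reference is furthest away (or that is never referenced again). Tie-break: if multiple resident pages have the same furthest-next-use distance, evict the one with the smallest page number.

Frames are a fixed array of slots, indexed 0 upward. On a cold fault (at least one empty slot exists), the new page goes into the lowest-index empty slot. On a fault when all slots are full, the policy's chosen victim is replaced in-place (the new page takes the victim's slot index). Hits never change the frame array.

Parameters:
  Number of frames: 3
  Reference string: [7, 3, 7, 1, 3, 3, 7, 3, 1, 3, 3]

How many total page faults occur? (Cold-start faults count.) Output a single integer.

Answer: 3

Derivation:
Step 0: ref 7 → FAULT, frames=[7,-,-]
Step 1: ref 3 → FAULT, frames=[7,3,-]
Step 2: ref 7 → HIT, frames=[7,3,-]
Step 3: ref 1 → FAULT, frames=[7,3,1]
Step 4: ref 3 → HIT, frames=[7,3,1]
Step 5: ref 3 → HIT, frames=[7,3,1]
Step 6: ref 7 → HIT, frames=[7,3,1]
Step 7: ref 3 → HIT, frames=[7,3,1]
Step 8: ref 1 → HIT, frames=[7,3,1]
Step 9: ref 3 → HIT, frames=[7,3,1]
Step 10: ref 3 → HIT, frames=[7,3,1]
Total faults: 3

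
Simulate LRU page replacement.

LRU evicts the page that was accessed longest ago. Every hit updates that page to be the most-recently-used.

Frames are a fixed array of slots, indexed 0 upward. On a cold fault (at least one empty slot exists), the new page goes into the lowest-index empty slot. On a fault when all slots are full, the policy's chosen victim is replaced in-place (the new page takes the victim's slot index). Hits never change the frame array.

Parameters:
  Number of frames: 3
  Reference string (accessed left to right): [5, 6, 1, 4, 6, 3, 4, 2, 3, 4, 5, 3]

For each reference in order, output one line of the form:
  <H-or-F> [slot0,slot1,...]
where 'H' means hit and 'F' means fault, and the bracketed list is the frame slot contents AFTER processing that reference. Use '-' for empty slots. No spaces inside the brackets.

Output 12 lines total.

F [5,-,-]
F [5,6,-]
F [5,6,1]
F [4,6,1]
H [4,6,1]
F [4,6,3]
H [4,6,3]
F [4,2,3]
H [4,2,3]
H [4,2,3]
F [4,5,3]
H [4,5,3]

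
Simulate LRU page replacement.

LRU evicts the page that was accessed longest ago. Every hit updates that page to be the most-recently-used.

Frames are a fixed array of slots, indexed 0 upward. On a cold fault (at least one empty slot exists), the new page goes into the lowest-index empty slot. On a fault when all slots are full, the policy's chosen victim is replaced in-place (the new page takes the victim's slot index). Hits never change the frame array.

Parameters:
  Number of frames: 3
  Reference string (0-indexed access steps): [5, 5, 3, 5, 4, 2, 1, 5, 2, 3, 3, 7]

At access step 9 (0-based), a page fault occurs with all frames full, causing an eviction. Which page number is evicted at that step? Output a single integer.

Answer: 1

Derivation:
Step 0: ref 5 -> FAULT, frames=[5,-,-]
Step 1: ref 5 -> HIT, frames=[5,-,-]
Step 2: ref 3 -> FAULT, frames=[5,3,-]
Step 3: ref 5 -> HIT, frames=[5,3,-]
Step 4: ref 4 -> FAULT, frames=[5,3,4]
Step 5: ref 2 -> FAULT, evict 3, frames=[5,2,4]
Step 6: ref 1 -> FAULT, evict 5, frames=[1,2,4]
Step 7: ref 5 -> FAULT, evict 4, frames=[1,2,5]
Step 8: ref 2 -> HIT, frames=[1,2,5]
Step 9: ref 3 -> FAULT, evict 1, frames=[3,2,5]
At step 9: evicted page 1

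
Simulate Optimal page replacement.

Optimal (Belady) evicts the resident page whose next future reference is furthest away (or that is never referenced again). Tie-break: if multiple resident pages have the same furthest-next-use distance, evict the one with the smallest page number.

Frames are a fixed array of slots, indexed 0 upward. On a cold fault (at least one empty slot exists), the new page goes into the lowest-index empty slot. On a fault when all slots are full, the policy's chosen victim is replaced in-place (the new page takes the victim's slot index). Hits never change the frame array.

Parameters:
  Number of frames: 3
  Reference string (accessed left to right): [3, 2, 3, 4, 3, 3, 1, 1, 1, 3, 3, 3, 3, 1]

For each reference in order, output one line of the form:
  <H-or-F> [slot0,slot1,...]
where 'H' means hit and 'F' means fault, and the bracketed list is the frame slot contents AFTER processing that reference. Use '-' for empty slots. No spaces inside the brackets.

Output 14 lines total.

F [3,-,-]
F [3,2,-]
H [3,2,-]
F [3,2,4]
H [3,2,4]
H [3,2,4]
F [3,1,4]
H [3,1,4]
H [3,1,4]
H [3,1,4]
H [3,1,4]
H [3,1,4]
H [3,1,4]
H [3,1,4]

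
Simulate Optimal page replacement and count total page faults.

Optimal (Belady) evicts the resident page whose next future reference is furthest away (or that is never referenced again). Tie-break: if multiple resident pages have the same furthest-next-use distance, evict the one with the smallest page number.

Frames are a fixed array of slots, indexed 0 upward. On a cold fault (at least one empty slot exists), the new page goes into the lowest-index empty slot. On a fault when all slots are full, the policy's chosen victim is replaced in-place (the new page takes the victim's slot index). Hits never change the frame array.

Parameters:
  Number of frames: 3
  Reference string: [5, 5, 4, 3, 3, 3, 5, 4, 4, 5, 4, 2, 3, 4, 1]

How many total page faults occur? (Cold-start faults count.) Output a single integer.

Answer: 5

Derivation:
Step 0: ref 5 → FAULT, frames=[5,-,-]
Step 1: ref 5 → HIT, frames=[5,-,-]
Step 2: ref 4 → FAULT, frames=[5,4,-]
Step 3: ref 3 → FAULT, frames=[5,4,3]
Step 4: ref 3 → HIT, frames=[5,4,3]
Step 5: ref 3 → HIT, frames=[5,4,3]
Step 6: ref 5 → HIT, frames=[5,4,3]
Step 7: ref 4 → HIT, frames=[5,4,3]
Step 8: ref 4 → HIT, frames=[5,4,3]
Step 9: ref 5 → HIT, frames=[5,4,3]
Step 10: ref 4 → HIT, frames=[5,4,3]
Step 11: ref 2 → FAULT (evict 5), frames=[2,4,3]
Step 12: ref 3 → HIT, frames=[2,4,3]
Step 13: ref 4 → HIT, frames=[2,4,3]
Step 14: ref 1 → FAULT (evict 2), frames=[1,4,3]
Total faults: 5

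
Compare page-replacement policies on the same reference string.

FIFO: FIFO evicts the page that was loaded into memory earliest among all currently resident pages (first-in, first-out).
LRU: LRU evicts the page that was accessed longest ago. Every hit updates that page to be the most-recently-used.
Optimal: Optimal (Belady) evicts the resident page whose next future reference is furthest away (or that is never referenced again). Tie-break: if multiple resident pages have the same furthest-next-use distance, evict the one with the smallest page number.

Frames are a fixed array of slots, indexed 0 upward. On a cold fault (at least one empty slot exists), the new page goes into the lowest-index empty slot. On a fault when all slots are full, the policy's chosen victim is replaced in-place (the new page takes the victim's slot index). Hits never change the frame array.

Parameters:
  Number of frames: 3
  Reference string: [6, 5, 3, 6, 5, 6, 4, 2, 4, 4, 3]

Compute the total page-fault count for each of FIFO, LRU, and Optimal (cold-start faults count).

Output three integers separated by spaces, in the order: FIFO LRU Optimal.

Answer: 5 6 5

Derivation:
--- FIFO ---
  step 0: ref 6 -> FAULT, frames=[6,-,-] (faults so far: 1)
  step 1: ref 5 -> FAULT, frames=[6,5,-] (faults so far: 2)
  step 2: ref 3 -> FAULT, frames=[6,5,3] (faults so far: 3)
  step 3: ref 6 -> HIT, frames=[6,5,3] (faults so far: 3)
  step 4: ref 5 -> HIT, frames=[6,5,3] (faults so far: 3)
  step 5: ref 6 -> HIT, frames=[6,5,3] (faults so far: 3)
  step 6: ref 4 -> FAULT, evict 6, frames=[4,5,3] (faults so far: 4)
  step 7: ref 2 -> FAULT, evict 5, frames=[4,2,3] (faults so far: 5)
  step 8: ref 4 -> HIT, frames=[4,2,3] (faults so far: 5)
  step 9: ref 4 -> HIT, frames=[4,2,3] (faults so far: 5)
  step 10: ref 3 -> HIT, frames=[4,2,3] (faults so far: 5)
  FIFO total faults: 5
--- LRU ---
  step 0: ref 6 -> FAULT, frames=[6,-,-] (faults so far: 1)
  step 1: ref 5 -> FAULT, frames=[6,5,-] (faults so far: 2)
  step 2: ref 3 -> FAULT, frames=[6,5,3] (faults so far: 3)
  step 3: ref 6 -> HIT, frames=[6,5,3] (faults so far: 3)
  step 4: ref 5 -> HIT, frames=[6,5,3] (faults so far: 3)
  step 5: ref 6 -> HIT, frames=[6,5,3] (faults so far: 3)
  step 6: ref 4 -> FAULT, evict 3, frames=[6,5,4] (faults so far: 4)
  step 7: ref 2 -> FAULT, evict 5, frames=[6,2,4] (faults so far: 5)
  step 8: ref 4 -> HIT, frames=[6,2,4] (faults so far: 5)
  step 9: ref 4 -> HIT, frames=[6,2,4] (faults so far: 5)
  step 10: ref 3 -> FAULT, evict 6, frames=[3,2,4] (faults so far: 6)
  LRU total faults: 6
--- Optimal ---
  step 0: ref 6 -> FAULT, frames=[6,-,-] (faults so far: 1)
  step 1: ref 5 -> FAULT, frames=[6,5,-] (faults so far: 2)
  step 2: ref 3 -> FAULT, frames=[6,5,3] (faults so far: 3)
  step 3: ref 6 -> HIT, frames=[6,5,3] (faults so far: 3)
  step 4: ref 5 -> HIT, frames=[6,5,3] (faults so far: 3)
  step 5: ref 6 -> HIT, frames=[6,5,3] (faults so far: 3)
  step 6: ref 4 -> FAULT, evict 5, frames=[6,4,3] (faults so far: 4)
  step 7: ref 2 -> FAULT, evict 6, frames=[2,4,3] (faults so far: 5)
  step 8: ref 4 -> HIT, frames=[2,4,3] (faults so far: 5)
  step 9: ref 4 -> HIT, frames=[2,4,3] (faults so far: 5)
  step 10: ref 3 -> HIT, frames=[2,4,3] (faults so far: 5)
  Optimal total faults: 5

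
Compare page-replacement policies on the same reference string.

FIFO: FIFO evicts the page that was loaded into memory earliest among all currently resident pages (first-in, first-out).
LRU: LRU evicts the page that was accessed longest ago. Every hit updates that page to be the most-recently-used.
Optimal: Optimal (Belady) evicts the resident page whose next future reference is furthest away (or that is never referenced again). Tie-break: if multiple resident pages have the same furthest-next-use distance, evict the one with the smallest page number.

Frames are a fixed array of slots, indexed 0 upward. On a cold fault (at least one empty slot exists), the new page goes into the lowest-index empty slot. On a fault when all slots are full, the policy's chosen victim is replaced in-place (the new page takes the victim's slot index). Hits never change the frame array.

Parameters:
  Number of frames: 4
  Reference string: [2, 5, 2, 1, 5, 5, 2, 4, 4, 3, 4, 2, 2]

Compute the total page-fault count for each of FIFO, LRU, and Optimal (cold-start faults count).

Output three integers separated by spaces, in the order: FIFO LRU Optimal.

Answer: 6 5 5

Derivation:
--- FIFO ---
  step 0: ref 2 -> FAULT, frames=[2,-,-,-] (faults so far: 1)
  step 1: ref 5 -> FAULT, frames=[2,5,-,-] (faults so far: 2)
  step 2: ref 2 -> HIT, frames=[2,5,-,-] (faults so far: 2)
  step 3: ref 1 -> FAULT, frames=[2,5,1,-] (faults so far: 3)
  step 4: ref 5 -> HIT, frames=[2,5,1,-] (faults so far: 3)
  step 5: ref 5 -> HIT, frames=[2,5,1,-] (faults so far: 3)
  step 6: ref 2 -> HIT, frames=[2,5,1,-] (faults so far: 3)
  step 7: ref 4 -> FAULT, frames=[2,5,1,4] (faults so far: 4)
  step 8: ref 4 -> HIT, frames=[2,5,1,4] (faults so far: 4)
  step 9: ref 3 -> FAULT, evict 2, frames=[3,5,1,4] (faults so far: 5)
  step 10: ref 4 -> HIT, frames=[3,5,1,4] (faults so far: 5)
  step 11: ref 2 -> FAULT, evict 5, frames=[3,2,1,4] (faults so far: 6)
  step 12: ref 2 -> HIT, frames=[3,2,1,4] (faults so far: 6)
  FIFO total faults: 6
--- LRU ---
  step 0: ref 2 -> FAULT, frames=[2,-,-,-] (faults so far: 1)
  step 1: ref 5 -> FAULT, frames=[2,5,-,-] (faults so far: 2)
  step 2: ref 2 -> HIT, frames=[2,5,-,-] (faults so far: 2)
  step 3: ref 1 -> FAULT, frames=[2,5,1,-] (faults so far: 3)
  step 4: ref 5 -> HIT, frames=[2,5,1,-] (faults so far: 3)
  step 5: ref 5 -> HIT, frames=[2,5,1,-] (faults so far: 3)
  step 6: ref 2 -> HIT, frames=[2,5,1,-] (faults so far: 3)
  step 7: ref 4 -> FAULT, frames=[2,5,1,4] (faults so far: 4)
  step 8: ref 4 -> HIT, frames=[2,5,1,4] (faults so far: 4)
  step 9: ref 3 -> FAULT, evict 1, frames=[2,5,3,4] (faults so far: 5)
  step 10: ref 4 -> HIT, frames=[2,5,3,4] (faults so far: 5)
  step 11: ref 2 -> HIT, frames=[2,5,3,4] (faults so far: 5)
  step 12: ref 2 -> HIT, frames=[2,5,3,4] (faults so far: 5)
  LRU total faults: 5
--- Optimal ---
  step 0: ref 2 -> FAULT, frames=[2,-,-,-] (faults so far: 1)
  step 1: ref 5 -> FAULT, frames=[2,5,-,-] (faults so far: 2)
  step 2: ref 2 -> HIT, frames=[2,5,-,-] (faults so far: 2)
  step 3: ref 1 -> FAULT, frames=[2,5,1,-] (faults so far: 3)
  step 4: ref 5 -> HIT, frames=[2,5,1,-] (faults so far: 3)
  step 5: ref 5 -> HIT, frames=[2,5,1,-] (faults so far: 3)
  step 6: ref 2 -> HIT, frames=[2,5,1,-] (faults so far: 3)
  step 7: ref 4 -> FAULT, frames=[2,5,1,4] (faults so far: 4)
  step 8: ref 4 -> HIT, frames=[2,5,1,4] (faults so far: 4)
  step 9: ref 3 -> FAULT, evict 1, frames=[2,5,3,4] (faults so far: 5)
  step 10: ref 4 -> HIT, frames=[2,5,3,4] (faults so far: 5)
  step 11: ref 2 -> HIT, frames=[2,5,3,4] (faults so far: 5)
  step 12: ref 2 -> HIT, frames=[2,5,3,4] (faults so far: 5)
  Optimal total faults: 5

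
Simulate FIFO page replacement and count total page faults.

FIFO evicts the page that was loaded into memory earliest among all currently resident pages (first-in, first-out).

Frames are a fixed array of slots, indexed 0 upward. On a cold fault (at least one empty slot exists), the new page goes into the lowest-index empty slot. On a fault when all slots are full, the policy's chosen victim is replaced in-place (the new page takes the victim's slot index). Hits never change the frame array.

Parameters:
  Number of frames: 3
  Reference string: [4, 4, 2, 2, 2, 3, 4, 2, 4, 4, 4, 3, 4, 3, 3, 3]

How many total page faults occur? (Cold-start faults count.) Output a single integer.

Step 0: ref 4 → FAULT, frames=[4,-,-]
Step 1: ref 4 → HIT, frames=[4,-,-]
Step 2: ref 2 → FAULT, frames=[4,2,-]
Step 3: ref 2 → HIT, frames=[4,2,-]
Step 4: ref 2 → HIT, frames=[4,2,-]
Step 5: ref 3 → FAULT, frames=[4,2,3]
Step 6: ref 4 → HIT, frames=[4,2,3]
Step 7: ref 2 → HIT, frames=[4,2,3]
Step 8: ref 4 → HIT, frames=[4,2,3]
Step 9: ref 4 → HIT, frames=[4,2,3]
Step 10: ref 4 → HIT, frames=[4,2,3]
Step 11: ref 3 → HIT, frames=[4,2,3]
Step 12: ref 4 → HIT, frames=[4,2,3]
Step 13: ref 3 → HIT, frames=[4,2,3]
Step 14: ref 3 → HIT, frames=[4,2,3]
Step 15: ref 3 → HIT, frames=[4,2,3]
Total faults: 3

Answer: 3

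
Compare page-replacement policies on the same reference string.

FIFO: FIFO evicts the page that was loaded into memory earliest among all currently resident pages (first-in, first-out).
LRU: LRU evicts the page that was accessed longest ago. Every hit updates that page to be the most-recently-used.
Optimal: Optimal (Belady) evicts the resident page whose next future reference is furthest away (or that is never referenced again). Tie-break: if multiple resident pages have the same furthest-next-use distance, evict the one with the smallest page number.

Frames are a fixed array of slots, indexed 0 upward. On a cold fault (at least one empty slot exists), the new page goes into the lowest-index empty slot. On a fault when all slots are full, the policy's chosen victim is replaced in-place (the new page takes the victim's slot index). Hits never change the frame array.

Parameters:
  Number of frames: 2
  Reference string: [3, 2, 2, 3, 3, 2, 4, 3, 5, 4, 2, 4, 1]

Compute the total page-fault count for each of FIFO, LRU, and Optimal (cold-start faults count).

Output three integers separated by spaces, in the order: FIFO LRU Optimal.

--- FIFO ---
  step 0: ref 3 -> FAULT, frames=[3,-] (faults so far: 1)
  step 1: ref 2 -> FAULT, frames=[3,2] (faults so far: 2)
  step 2: ref 2 -> HIT, frames=[3,2] (faults so far: 2)
  step 3: ref 3 -> HIT, frames=[3,2] (faults so far: 2)
  step 4: ref 3 -> HIT, frames=[3,2] (faults so far: 2)
  step 5: ref 2 -> HIT, frames=[3,2] (faults so far: 2)
  step 6: ref 4 -> FAULT, evict 3, frames=[4,2] (faults so far: 3)
  step 7: ref 3 -> FAULT, evict 2, frames=[4,3] (faults so far: 4)
  step 8: ref 5 -> FAULT, evict 4, frames=[5,3] (faults so far: 5)
  step 9: ref 4 -> FAULT, evict 3, frames=[5,4] (faults so far: 6)
  step 10: ref 2 -> FAULT, evict 5, frames=[2,4] (faults so far: 7)
  step 11: ref 4 -> HIT, frames=[2,4] (faults so far: 7)
  step 12: ref 1 -> FAULT, evict 4, frames=[2,1] (faults so far: 8)
  FIFO total faults: 8
--- LRU ---
  step 0: ref 3 -> FAULT, frames=[3,-] (faults so far: 1)
  step 1: ref 2 -> FAULT, frames=[3,2] (faults so far: 2)
  step 2: ref 2 -> HIT, frames=[3,2] (faults so far: 2)
  step 3: ref 3 -> HIT, frames=[3,2] (faults so far: 2)
  step 4: ref 3 -> HIT, frames=[3,2] (faults so far: 2)
  step 5: ref 2 -> HIT, frames=[3,2] (faults so far: 2)
  step 6: ref 4 -> FAULT, evict 3, frames=[4,2] (faults so far: 3)
  step 7: ref 3 -> FAULT, evict 2, frames=[4,3] (faults so far: 4)
  step 8: ref 5 -> FAULT, evict 4, frames=[5,3] (faults so far: 5)
  step 9: ref 4 -> FAULT, evict 3, frames=[5,4] (faults so far: 6)
  step 10: ref 2 -> FAULT, evict 5, frames=[2,4] (faults so far: 7)
  step 11: ref 4 -> HIT, frames=[2,4] (faults so far: 7)
  step 12: ref 1 -> FAULT, evict 2, frames=[1,4] (faults so far: 8)
  LRU total faults: 8
--- Optimal ---
  step 0: ref 3 -> FAULT, frames=[3,-] (faults so far: 1)
  step 1: ref 2 -> FAULT, frames=[3,2] (faults so far: 2)
  step 2: ref 2 -> HIT, frames=[3,2] (faults so far: 2)
  step 3: ref 3 -> HIT, frames=[3,2] (faults so far: 2)
  step 4: ref 3 -> HIT, frames=[3,2] (faults so far: 2)
  step 5: ref 2 -> HIT, frames=[3,2] (faults so far: 2)
  step 6: ref 4 -> FAULT, evict 2, frames=[3,4] (faults so far: 3)
  step 7: ref 3 -> HIT, frames=[3,4] (faults so far: 3)
  step 8: ref 5 -> FAULT, evict 3, frames=[5,4] (faults so far: 4)
  step 9: ref 4 -> HIT, frames=[5,4] (faults so far: 4)
  step 10: ref 2 -> FAULT, evict 5, frames=[2,4] (faults so far: 5)
  step 11: ref 4 -> HIT, frames=[2,4] (faults so far: 5)
  step 12: ref 1 -> FAULT, evict 2, frames=[1,4] (faults so far: 6)
  Optimal total faults: 6

Answer: 8 8 6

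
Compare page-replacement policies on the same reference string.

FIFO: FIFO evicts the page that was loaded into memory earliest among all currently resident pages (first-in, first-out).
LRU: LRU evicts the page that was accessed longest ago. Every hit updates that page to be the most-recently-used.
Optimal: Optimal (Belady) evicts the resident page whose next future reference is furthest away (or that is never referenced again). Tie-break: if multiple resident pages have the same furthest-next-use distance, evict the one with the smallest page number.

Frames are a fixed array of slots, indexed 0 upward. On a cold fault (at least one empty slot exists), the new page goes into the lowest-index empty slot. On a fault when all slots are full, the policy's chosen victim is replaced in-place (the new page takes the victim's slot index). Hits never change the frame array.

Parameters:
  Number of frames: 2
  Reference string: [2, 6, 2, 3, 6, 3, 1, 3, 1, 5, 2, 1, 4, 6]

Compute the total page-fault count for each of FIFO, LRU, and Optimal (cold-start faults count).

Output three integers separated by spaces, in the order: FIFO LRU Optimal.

--- FIFO ---
  step 0: ref 2 -> FAULT, frames=[2,-] (faults so far: 1)
  step 1: ref 6 -> FAULT, frames=[2,6] (faults so far: 2)
  step 2: ref 2 -> HIT, frames=[2,6] (faults so far: 2)
  step 3: ref 3 -> FAULT, evict 2, frames=[3,6] (faults so far: 3)
  step 4: ref 6 -> HIT, frames=[3,6] (faults so far: 3)
  step 5: ref 3 -> HIT, frames=[3,6] (faults so far: 3)
  step 6: ref 1 -> FAULT, evict 6, frames=[3,1] (faults so far: 4)
  step 7: ref 3 -> HIT, frames=[3,1] (faults so far: 4)
  step 8: ref 1 -> HIT, frames=[3,1] (faults so far: 4)
  step 9: ref 5 -> FAULT, evict 3, frames=[5,1] (faults so far: 5)
  step 10: ref 2 -> FAULT, evict 1, frames=[5,2] (faults so far: 6)
  step 11: ref 1 -> FAULT, evict 5, frames=[1,2] (faults so far: 7)
  step 12: ref 4 -> FAULT, evict 2, frames=[1,4] (faults so far: 8)
  step 13: ref 6 -> FAULT, evict 1, frames=[6,4] (faults so far: 9)
  FIFO total faults: 9
--- LRU ---
  step 0: ref 2 -> FAULT, frames=[2,-] (faults so far: 1)
  step 1: ref 6 -> FAULT, frames=[2,6] (faults so far: 2)
  step 2: ref 2 -> HIT, frames=[2,6] (faults so far: 2)
  step 3: ref 3 -> FAULT, evict 6, frames=[2,3] (faults so far: 3)
  step 4: ref 6 -> FAULT, evict 2, frames=[6,3] (faults so far: 4)
  step 5: ref 3 -> HIT, frames=[6,3] (faults so far: 4)
  step 6: ref 1 -> FAULT, evict 6, frames=[1,3] (faults so far: 5)
  step 7: ref 3 -> HIT, frames=[1,3] (faults so far: 5)
  step 8: ref 1 -> HIT, frames=[1,3] (faults so far: 5)
  step 9: ref 5 -> FAULT, evict 3, frames=[1,5] (faults so far: 6)
  step 10: ref 2 -> FAULT, evict 1, frames=[2,5] (faults so far: 7)
  step 11: ref 1 -> FAULT, evict 5, frames=[2,1] (faults so far: 8)
  step 12: ref 4 -> FAULT, evict 2, frames=[4,1] (faults so far: 9)
  step 13: ref 6 -> FAULT, evict 1, frames=[4,6] (faults so far: 10)
  LRU total faults: 10
--- Optimal ---
  step 0: ref 2 -> FAULT, frames=[2,-] (faults so far: 1)
  step 1: ref 6 -> FAULT, frames=[2,6] (faults so far: 2)
  step 2: ref 2 -> HIT, frames=[2,6] (faults so far: 2)
  step 3: ref 3 -> FAULT, evict 2, frames=[3,6] (faults so far: 3)
  step 4: ref 6 -> HIT, frames=[3,6] (faults so far: 3)
  step 5: ref 3 -> HIT, frames=[3,6] (faults so far: 3)
  step 6: ref 1 -> FAULT, evict 6, frames=[3,1] (faults so far: 4)
  step 7: ref 3 -> HIT, frames=[3,1] (faults so far: 4)
  step 8: ref 1 -> HIT, frames=[3,1] (faults so far: 4)
  step 9: ref 5 -> FAULT, evict 3, frames=[5,1] (faults so far: 5)
  step 10: ref 2 -> FAULT, evict 5, frames=[2,1] (faults so far: 6)
  step 11: ref 1 -> HIT, frames=[2,1] (faults so far: 6)
  step 12: ref 4 -> FAULT, evict 1, frames=[2,4] (faults so far: 7)
  step 13: ref 6 -> FAULT, evict 2, frames=[6,4] (faults so far: 8)
  Optimal total faults: 8

Answer: 9 10 8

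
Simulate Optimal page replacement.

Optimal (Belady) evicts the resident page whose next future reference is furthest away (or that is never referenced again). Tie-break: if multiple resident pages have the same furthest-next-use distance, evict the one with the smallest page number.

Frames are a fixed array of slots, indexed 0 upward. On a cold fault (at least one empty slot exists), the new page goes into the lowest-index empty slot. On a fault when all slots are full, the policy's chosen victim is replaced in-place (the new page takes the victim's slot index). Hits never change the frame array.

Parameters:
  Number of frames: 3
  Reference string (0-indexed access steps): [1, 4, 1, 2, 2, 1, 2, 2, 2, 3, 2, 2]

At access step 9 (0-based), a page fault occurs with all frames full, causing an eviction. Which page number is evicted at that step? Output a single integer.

Answer: 1

Derivation:
Step 0: ref 1 -> FAULT, frames=[1,-,-]
Step 1: ref 4 -> FAULT, frames=[1,4,-]
Step 2: ref 1 -> HIT, frames=[1,4,-]
Step 3: ref 2 -> FAULT, frames=[1,4,2]
Step 4: ref 2 -> HIT, frames=[1,4,2]
Step 5: ref 1 -> HIT, frames=[1,4,2]
Step 6: ref 2 -> HIT, frames=[1,4,2]
Step 7: ref 2 -> HIT, frames=[1,4,2]
Step 8: ref 2 -> HIT, frames=[1,4,2]
Step 9: ref 3 -> FAULT, evict 1, frames=[3,4,2]
At step 9: evicted page 1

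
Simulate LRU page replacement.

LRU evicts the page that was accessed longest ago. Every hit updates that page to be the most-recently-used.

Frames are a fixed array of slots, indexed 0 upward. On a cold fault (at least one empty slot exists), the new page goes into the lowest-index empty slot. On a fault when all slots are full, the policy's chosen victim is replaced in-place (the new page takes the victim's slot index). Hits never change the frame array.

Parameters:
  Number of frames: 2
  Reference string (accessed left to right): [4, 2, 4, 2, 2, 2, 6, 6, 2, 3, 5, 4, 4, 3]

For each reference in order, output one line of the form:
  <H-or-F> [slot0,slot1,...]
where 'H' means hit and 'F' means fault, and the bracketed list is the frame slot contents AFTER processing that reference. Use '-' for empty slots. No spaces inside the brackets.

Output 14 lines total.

F [4,-]
F [4,2]
H [4,2]
H [4,2]
H [4,2]
H [4,2]
F [6,2]
H [6,2]
H [6,2]
F [3,2]
F [3,5]
F [4,5]
H [4,5]
F [4,3]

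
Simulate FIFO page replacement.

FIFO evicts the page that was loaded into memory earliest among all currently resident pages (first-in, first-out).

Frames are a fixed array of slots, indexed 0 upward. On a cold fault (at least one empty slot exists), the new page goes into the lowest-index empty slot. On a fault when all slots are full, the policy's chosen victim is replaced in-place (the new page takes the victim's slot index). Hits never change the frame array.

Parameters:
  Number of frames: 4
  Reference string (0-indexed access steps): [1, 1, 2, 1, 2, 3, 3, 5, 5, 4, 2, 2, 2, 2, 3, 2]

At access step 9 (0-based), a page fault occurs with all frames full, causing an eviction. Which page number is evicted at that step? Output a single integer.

Step 0: ref 1 -> FAULT, frames=[1,-,-,-]
Step 1: ref 1 -> HIT, frames=[1,-,-,-]
Step 2: ref 2 -> FAULT, frames=[1,2,-,-]
Step 3: ref 1 -> HIT, frames=[1,2,-,-]
Step 4: ref 2 -> HIT, frames=[1,2,-,-]
Step 5: ref 3 -> FAULT, frames=[1,2,3,-]
Step 6: ref 3 -> HIT, frames=[1,2,3,-]
Step 7: ref 5 -> FAULT, frames=[1,2,3,5]
Step 8: ref 5 -> HIT, frames=[1,2,3,5]
Step 9: ref 4 -> FAULT, evict 1, frames=[4,2,3,5]
At step 9: evicted page 1

Answer: 1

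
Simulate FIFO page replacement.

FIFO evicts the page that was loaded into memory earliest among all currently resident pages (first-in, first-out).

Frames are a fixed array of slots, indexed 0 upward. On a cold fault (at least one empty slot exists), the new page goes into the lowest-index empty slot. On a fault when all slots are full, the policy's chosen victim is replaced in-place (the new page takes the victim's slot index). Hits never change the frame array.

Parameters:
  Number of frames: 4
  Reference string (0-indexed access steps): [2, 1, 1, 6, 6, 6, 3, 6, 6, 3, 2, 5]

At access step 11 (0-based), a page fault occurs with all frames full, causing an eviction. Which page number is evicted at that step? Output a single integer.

Step 0: ref 2 -> FAULT, frames=[2,-,-,-]
Step 1: ref 1 -> FAULT, frames=[2,1,-,-]
Step 2: ref 1 -> HIT, frames=[2,1,-,-]
Step 3: ref 6 -> FAULT, frames=[2,1,6,-]
Step 4: ref 6 -> HIT, frames=[2,1,6,-]
Step 5: ref 6 -> HIT, frames=[2,1,6,-]
Step 6: ref 3 -> FAULT, frames=[2,1,6,3]
Step 7: ref 6 -> HIT, frames=[2,1,6,3]
Step 8: ref 6 -> HIT, frames=[2,1,6,3]
Step 9: ref 3 -> HIT, frames=[2,1,6,3]
Step 10: ref 2 -> HIT, frames=[2,1,6,3]
Step 11: ref 5 -> FAULT, evict 2, frames=[5,1,6,3]
At step 11: evicted page 2

Answer: 2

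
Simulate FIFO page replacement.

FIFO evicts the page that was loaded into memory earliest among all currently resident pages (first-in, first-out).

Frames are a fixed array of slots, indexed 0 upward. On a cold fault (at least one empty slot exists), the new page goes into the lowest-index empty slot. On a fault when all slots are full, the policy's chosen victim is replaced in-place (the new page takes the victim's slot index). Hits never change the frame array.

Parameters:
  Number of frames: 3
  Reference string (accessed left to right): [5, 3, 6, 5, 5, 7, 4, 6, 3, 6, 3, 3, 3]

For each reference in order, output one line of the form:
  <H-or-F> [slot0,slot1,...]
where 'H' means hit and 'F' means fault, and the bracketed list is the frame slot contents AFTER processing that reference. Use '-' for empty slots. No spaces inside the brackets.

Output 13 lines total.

F [5,-,-]
F [5,3,-]
F [5,3,6]
H [5,3,6]
H [5,3,6]
F [7,3,6]
F [7,4,6]
H [7,4,6]
F [7,4,3]
F [6,4,3]
H [6,4,3]
H [6,4,3]
H [6,4,3]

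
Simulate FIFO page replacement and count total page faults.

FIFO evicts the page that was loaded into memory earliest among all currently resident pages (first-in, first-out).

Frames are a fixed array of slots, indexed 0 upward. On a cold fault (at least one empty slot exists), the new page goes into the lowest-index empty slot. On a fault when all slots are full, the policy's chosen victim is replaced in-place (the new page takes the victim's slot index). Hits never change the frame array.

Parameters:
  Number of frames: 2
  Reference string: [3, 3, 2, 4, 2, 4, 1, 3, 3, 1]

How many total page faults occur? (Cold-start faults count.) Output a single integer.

Step 0: ref 3 → FAULT, frames=[3,-]
Step 1: ref 3 → HIT, frames=[3,-]
Step 2: ref 2 → FAULT, frames=[3,2]
Step 3: ref 4 → FAULT (evict 3), frames=[4,2]
Step 4: ref 2 → HIT, frames=[4,2]
Step 5: ref 4 → HIT, frames=[4,2]
Step 6: ref 1 → FAULT (evict 2), frames=[4,1]
Step 7: ref 3 → FAULT (evict 4), frames=[3,1]
Step 8: ref 3 → HIT, frames=[3,1]
Step 9: ref 1 → HIT, frames=[3,1]
Total faults: 5

Answer: 5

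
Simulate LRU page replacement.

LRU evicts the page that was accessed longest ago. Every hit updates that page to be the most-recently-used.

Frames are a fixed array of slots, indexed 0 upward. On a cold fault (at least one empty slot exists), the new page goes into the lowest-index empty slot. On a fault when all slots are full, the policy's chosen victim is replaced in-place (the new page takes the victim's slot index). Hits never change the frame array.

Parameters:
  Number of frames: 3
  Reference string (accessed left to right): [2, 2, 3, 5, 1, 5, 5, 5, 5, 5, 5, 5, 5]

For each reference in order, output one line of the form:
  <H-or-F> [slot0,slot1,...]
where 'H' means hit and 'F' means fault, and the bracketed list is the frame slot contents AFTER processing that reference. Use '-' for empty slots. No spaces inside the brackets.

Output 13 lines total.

F [2,-,-]
H [2,-,-]
F [2,3,-]
F [2,3,5]
F [1,3,5]
H [1,3,5]
H [1,3,5]
H [1,3,5]
H [1,3,5]
H [1,3,5]
H [1,3,5]
H [1,3,5]
H [1,3,5]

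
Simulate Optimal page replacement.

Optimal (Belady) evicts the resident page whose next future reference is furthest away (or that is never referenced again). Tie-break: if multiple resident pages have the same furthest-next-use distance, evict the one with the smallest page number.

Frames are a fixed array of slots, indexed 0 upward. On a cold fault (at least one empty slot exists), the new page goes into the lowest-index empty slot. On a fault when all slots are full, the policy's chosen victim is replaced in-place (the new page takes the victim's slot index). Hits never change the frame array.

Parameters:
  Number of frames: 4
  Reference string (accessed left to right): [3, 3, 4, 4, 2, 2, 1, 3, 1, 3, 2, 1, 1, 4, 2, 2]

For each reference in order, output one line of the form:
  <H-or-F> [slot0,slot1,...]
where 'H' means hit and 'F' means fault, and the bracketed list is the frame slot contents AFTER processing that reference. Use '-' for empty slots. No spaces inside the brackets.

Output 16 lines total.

F [3,-,-,-]
H [3,-,-,-]
F [3,4,-,-]
H [3,4,-,-]
F [3,4,2,-]
H [3,4,2,-]
F [3,4,2,1]
H [3,4,2,1]
H [3,4,2,1]
H [3,4,2,1]
H [3,4,2,1]
H [3,4,2,1]
H [3,4,2,1]
H [3,4,2,1]
H [3,4,2,1]
H [3,4,2,1]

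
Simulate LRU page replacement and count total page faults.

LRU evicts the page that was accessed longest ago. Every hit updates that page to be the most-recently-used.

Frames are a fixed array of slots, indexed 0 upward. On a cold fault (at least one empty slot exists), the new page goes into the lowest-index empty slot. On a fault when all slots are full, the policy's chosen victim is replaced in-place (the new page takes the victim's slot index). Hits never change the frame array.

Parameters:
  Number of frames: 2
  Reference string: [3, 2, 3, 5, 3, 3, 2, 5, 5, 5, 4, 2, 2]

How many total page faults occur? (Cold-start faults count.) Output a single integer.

Answer: 7

Derivation:
Step 0: ref 3 → FAULT, frames=[3,-]
Step 1: ref 2 → FAULT, frames=[3,2]
Step 2: ref 3 → HIT, frames=[3,2]
Step 3: ref 5 → FAULT (evict 2), frames=[3,5]
Step 4: ref 3 → HIT, frames=[3,5]
Step 5: ref 3 → HIT, frames=[3,5]
Step 6: ref 2 → FAULT (evict 5), frames=[3,2]
Step 7: ref 5 → FAULT (evict 3), frames=[5,2]
Step 8: ref 5 → HIT, frames=[5,2]
Step 9: ref 5 → HIT, frames=[5,2]
Step 10: ref 4 → FAULT (evict 2), frames=[5,4]
Step 11: ref 2 → FAULT (evict 5), frames=[2,4]
Step 12: ref 2 → HIT, frames=[2,4]
Total faults: 7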